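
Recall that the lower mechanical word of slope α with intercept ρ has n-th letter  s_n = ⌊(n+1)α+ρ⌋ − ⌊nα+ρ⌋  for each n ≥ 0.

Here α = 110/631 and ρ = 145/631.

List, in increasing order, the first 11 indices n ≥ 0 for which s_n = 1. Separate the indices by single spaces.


n=0: ⌊255/631⌋−⌊145/631⌋ = 0−0 = 0
n=1: ⌊365/631⌋−⌊255/631⌋ = 0−0 = 0
  …
n=4: ⌊695/631⌋−⌊585/631⌋ = 1−0 = 1  ← one
n=5: ⌊805/631⌋−⌊695/631⌋ = 1−1 = 0
n=6: ⌊915/631⌋−⌊805/631⌋ = 1−1 = 0
  …
n=10: ⌊1355/631⌋−⌊1245/631⌋ = 2−1 = 1  ← one
n=11: ⌊1465/631⌋−⌊1355/631⌋ = 2−2 = 0
n=12: ⌊1575/631⌋−⌊1465/631⌋ = 2−2 = 0
  …
n=15: ⌊1905/631⌋−⌊1795/631⌋ = 3−2 = 1  ← one
n=16: ⌊2015/631⌋−⌊1905/631⌋ = 3−3 = 0
n=17: ⌊2125/631⌋−⌊2015/631⌋ = 3−3 = 0
  …
n=21: ⌊2565/631⌋−⌊2455/631⌋ = 4−3 = 1  ← one
n=22: ⌊2675/631⌋−⌊2565/631⌋ = 4−4 = 0
n=23: ⌊2785/631⌋−⌊2675/631⌋ = 4−4 = 0
  …
n=27: ⌊3225/631⌋−⌊3115/631⌋ = 5−4 = 1  ← one
n=28: ⌊3335/631⌋−⌊3225/631⌋ = 5−5 = 0
n=29: ⌊3445/631⌋−⌊3335/631⌋ = 5−5 = 0
  …
n=33: ⌊3885/631⌋−⌊3775/631⌋ = 6−5 = 1  ← one
n=34: ⌊3995/631⌋−⌊3885/631⌋ = 6−6 = 0
n=35: ⌊4105/631⌋−⌊3995/631⌋ = 6−6 = 0
  …
n=38: ⌊4435/631⌋−⌊4325/631⌋ = 7−6 = 1  ← one
n=39: ⌊4545/631⌋−⌊4435/631⌋ = 7−7 = 0
n=40: ⌊4655/631⌋−⌊4545/631⌋ = 7−7 = 0
  …
n=44: ⌊5095/631⌋−⌊4985/631⌋ = 8−7 = 1  ← one
n=45: ⌊5205/631⌋−⌊5095/631⌋ = 8−8 = 0
n=46: ⌊5315/631⌋−⌊5205/631⌋ = 8−8 = 0
  …
n=50: ⌊5755/631⌋−⌊5645/631⌋ = 9−8 = 1  ← one
n=51: ⌊5865/631⌋−⌊5755/631⌋ = 9−9 = 0
n=52: ⌊5975/631⌋−⌊5865/631⌋ = 9−9 = 0
  …
n=56: ⌊6415/631⌋−⌊6305/631⌋ = 10−9 = 1  ← one
n=57: ⌊6525/631⌋−⌊6415/631⌋ = 10−10 = 0
n=58: ⌊6635/631⌋−⌊6525/631⌋ = 10−10 = 0
  …
n=61: ⌊6965/631⌋−⌊6855/631⌋ = 11−10 = 1  ← one
positions of the first 11 ones: 4 10 15 21 27 33 38 44 50 56 61

4 10 15 21 27 33 38 44 50 56 61


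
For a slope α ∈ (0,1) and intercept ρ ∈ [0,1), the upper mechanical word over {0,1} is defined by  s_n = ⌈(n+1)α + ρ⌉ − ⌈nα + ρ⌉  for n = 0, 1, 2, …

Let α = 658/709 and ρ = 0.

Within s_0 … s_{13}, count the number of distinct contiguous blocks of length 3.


2

t_n = ⌈(n·658)/709⌉ for n = 0 … 14:
  n=0…9: ⌈0/709⌉=0 ⌈658/709⌉=1 ⌈1316/709⌉=2 ⌈1974/709⌉=3 ⌈2632/709⌉=4 ⌈3290/709⌉=5 ⌈3948/709⌉=6 ⌈4606/709⌉=7 ⌈5264/709⌉=8 ⌈5922/709⌉=9
  n=10…14: ⌈6580/709⌉=10 ⌈7238/709⌉=11 ⌈7896/709⌉=12 ⌈8554/709⌉=13 ⌈9212/709⌉=13
s_n = t_(n+1) − t_n for n = 0 … 13 gives
prefix = 11111111111110
slide a length-3 window over [0..2] … [11..13] (12 windows); first occurrence of each distinct factor:
  [  0..  2] 111
  [ 11.. 13] 110
  (the other 10 windows repeat one of these)
distinct factors: {110, 111}
count = 2  (Sturmian bound for length 3 is 4)


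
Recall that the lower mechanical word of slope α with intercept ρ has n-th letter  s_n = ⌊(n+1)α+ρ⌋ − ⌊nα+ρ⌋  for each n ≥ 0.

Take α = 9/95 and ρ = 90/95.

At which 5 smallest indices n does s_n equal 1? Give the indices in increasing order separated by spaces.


n=0: ⌊99/95⌋−⌊90/95⌋ = 1−0 = 1  ← one
n=1: ⌊108/95⌋−⌊99/95⌋ = 1−1 = 0
n=2: ⌊117/95⌋−⌊108/95⌋ = 1−1 = 0
n=3: ⌊126/95⌋−⌊117/95⌋ = 1−1 = 0
n=4: ⌊135/95⌋−⌊126/95⌋ = 1−1 = 0
n=5: ⌊144/95⌋−⌊135/95⌋ = 1−1 = 0
n=6: ⌊153/95⌋−⌊144/95⌋ = 1−1 = 0
n=7: ⌊162/95⌋−⌊153/95⌋ = 1−1 = 0
n=8: ⌊171/95⌋−⌊162/95⌋ = 1−1 = 0
n=9: ⌊180/95⌋−⌊171/95⌋ = 1−1 = 0
n=10: ⌊189/95⌋−⌊180/95⌋ = 1−1 = 0
n=11: ⌊198/95⌋−⌊189/95⌋ = 2−1 = 1  ← one
n=12: ⌊207/95⌋−⌊198/95⌋ = 2−2 = 0
n=13: ⌊216/95⌋−⌊207/95⌋ = 2−2 = 0
n=14: ⌊225/95⌋−⌊216/95⌋ = 2−2 = 0
n=15: ⌊234/95⌋−⌊225/95⌋ = 2−2 = 0
n=16: ⌊243/95⌋−⌊234/95⌋ = 2−2 = 0
n=17: ⌊252/95⌋−⌊243/95⌋ = 2−2 = 0
n=18: ⌊261/95⌋−⌊252/95⌋ = 2−2 = 0
n=19: ⌊270/95⌋−⌊261/95⌋ = 2−2 = 0
n=20: ⌊279/95⌋−⌊270/95⌋ = 2−2 = 0
n=21: ⌊288/95⌋−⌊279/95⌋ = 3−2 = 1  ← one
n=22: ⌊297/95⌋−⌊288/95⌋ = 3−3 = 0
n=23: ⌊306/95⌋−⌊297/95⌋ = 3−3 = 0
n=24: ⌊315/95⌋−⌊306/95⌋ = 3−3 = 0
n=25: ⌊324/95⌋−⌊315/95⌋ = 3−3 = 0
n=26: ⌊333/95⌋−⌊324/95⌋ = 3−3 = 0
n=27: ⌊342/95⌋−⌊333/95⌋ = 3−3 = 0
n=28: ⌊351/95⌋−⌊342/95⌋ = 3−3 = 0
n=29: ⌊360/95⌋−⌊351/95⌋ = 3−3 = 0
n=30: ⌊369/95⌋−⌊360/95⌋ = 3−3 = 0
n=31: ⌊378/95⌋−⌊369/95⌋ = 3−3 = 0
n=32: ⌊387/95⌋−⌊378/95⌋ = 4−3 = 1  ← one
n=33: ⌊396/95⌋−⌊387/95⌋ = 4−4 = 0
n=34: ⌊405/95⌋−⌊396/95⌋ = 4−4 = 0
n=35: ⌊414/95⌋−⌊405/95⌋ = 4−4 = 0
n=36: ⌊423/95⌋−⌊414/95⌋ = 4−4 = 0
n=37: ⌊432/95⌋−⌊423/95⌋ = 4−4 = 0
n=38: ⌊441/95⌋−⌊432/95⌋ = 4−4 = 0
n=39: ⌊450/95⌋−⌊441/95⌋ = 4−4 = 0
n=40: ⌊459/95⌋−⌊450/95⌋ = 4−4 = 0
n=41: ⌊468/95⌋−⌊459/95⌋ = 4−4 = 0
n=42: ⌊477/95⌋−⌊468/95⌋ = 5−4 = 1  ← one
positions of the first 5 ones: 0 11 21 32 42

0 11 21 32 42


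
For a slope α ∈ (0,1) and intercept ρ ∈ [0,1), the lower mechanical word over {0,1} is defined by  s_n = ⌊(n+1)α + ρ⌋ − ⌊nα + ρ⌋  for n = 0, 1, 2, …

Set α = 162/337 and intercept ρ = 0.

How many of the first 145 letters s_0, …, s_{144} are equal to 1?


#1s = Σ_{n=0}^{144} s_n = Σ_{n=0}^{144} (⌊(n+1)α+ρ⌋ − ⌊nα+ρ⌋)
the sum telescopes: every ⌊nα+ρ⌋ with 0 < n < 145 appears once with + and once with −, leaving ⌊145α+ρ⌋ − ⌊0·α+ρ⌋
145α + ρ = (145·162) / 337 = 23490/337
ρ = 0/337
⌊23490/337⌋ = 69,  ⌊0/337⌋ = 0
#1s = 69 − 0 = 69

69


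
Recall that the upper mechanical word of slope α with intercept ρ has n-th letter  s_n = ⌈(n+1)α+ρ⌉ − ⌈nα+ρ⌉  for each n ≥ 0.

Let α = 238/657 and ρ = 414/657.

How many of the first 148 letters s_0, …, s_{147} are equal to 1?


54

#1s = Σ_{n=0}^{147} s_n = Σ_{n=0}^{147} (⌈(n+1)α+ρ⌉ − ⌈nα+ρ⌉)
the sum telescopes: every ⌈nα+ρ⌉ with 0 < n < 148 appears once with + and once with −, leaving ⌈148α+ρ⌉ − ⌈0·α+ρ⌉
148α + ρ = (148·238 + 414) / 657 = 35638/657
ρ = 414/657
⌈35638/657⌉ = 55,  ⌈414/657⌉ = 1
#1s = 55 − 1 = 54


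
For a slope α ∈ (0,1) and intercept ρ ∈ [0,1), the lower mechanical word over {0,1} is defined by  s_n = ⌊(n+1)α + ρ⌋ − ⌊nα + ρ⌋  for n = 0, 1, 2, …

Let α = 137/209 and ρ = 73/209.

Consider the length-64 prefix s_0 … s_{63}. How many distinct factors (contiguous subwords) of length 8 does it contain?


9

t_n = ⌊(n·137+73)/209⌋ for n = 0 … 64:
  n=0…9: ⌊73/209⌋=0 ⌊210/209⌋=1 ⌊347/209⌋=1 ⌊484/209⌋=2 ⌊621/209⌋=2 ⌊758/209⌋=3 ⌊895/209⌋=4 ⌊1032/209⌋=4 ⌊1169/209⌋=5 ⌊1306/209⌋=6
  n=10…19: ⌊1443/209⌋=6 ⌊1580/209⌋=7 ⌊1717/209⌋=8 ⌊1854/209⌋=8 ⌊1991/209⌋=9 ⌊2128/209⌋=10 ⌊2265/209⌋=10 ⌊2402/209⌋=11 ⌊2539/209⌋=12 ⌊2676/209⌋=12
  n=20…29: ⌊2813/209⌋=13 ⌊2950/209⌋=14 ⌊3087/209⌋=14 ⌊3224/209⌋=15 ⌊3361/209⌋=16 ⌊3498/209⌋=16 ⌊3635/209⌋=17 ⌊3772/209⌋=18 ⌊3909/209⌋=18 ⌊4046/209⌋=19
  n=30…39: ⌊4183/209⌋=20 ⌊4320/209⌋=20 ⌊4457/209⌋=21 ⌊4594/209⌋=21 ⌊4731/209⌋=22 ⌊4868/209⌋=23 ⌊5005/209⌋=23 ⌊5142/209⌋=24 ⌊5279/209⌋=25 ⌊5416/209⌋=25
  n=40…49: ⌊5553/209⌋=26 ⌊5690/209⌋=27 ⌊5827/209⌋=27 ⌊5964/209⌋=28 ⌊6101/209⌋=29 ⌊6238/209⌋=29 ⌊6375/209⌋=30 ⌊6512/209⌋=31 ⌊6649/209⌋=31 ⌊6786/209⌋=32
  n=50…59: ⌊6923/209⌋=33 ⌊7060/209⌋=33 ⌊7197/209⌋=34 ⌊7334/209⌋=35 ⌊7471/209⌋=35 ⌊7608/209⌋=36 ⌊7745/209⌋=37 ⌊7882/209⌋=37 ⌊8019/209⌋=38 ⌊8156/209⌋=39
  n=60…64: ⌊8293/209⌋=39 ⌊8430/209⌋=40 ⌊8567/209⌋=40 ⌊8704/209⌋=41 ⌊8841/209⌋=42
s_n = t_(n+1) − t_n for n = 0 … 63 gives
prefix = 1010110110110110110110110110110101101101101101101101101101101011
slide a length-8 window over [0..7] … [56..63] (57 windows); first occurrence of each distinct factor:
  [  0..  7] 10101101
  [  1..  8] 01011011
  [  2..  9] 10110110
  [  3.. 10] 01101101
  [  4.. 11] 11011011
  [ 25.. 32] 11011010
  [ 26.. 33] 10110101
  [ 27.. 34] 01101011
  [ 28.. 35] 11010110
  (the other 48 windows repeat one of these)
distinct factors: {01011011, 01101011, 01101101, 10101101, 10110101, 10110110, 11010110, 11011010, 11011011}
count = 9  (Sturmian bound for length 8 is 9)


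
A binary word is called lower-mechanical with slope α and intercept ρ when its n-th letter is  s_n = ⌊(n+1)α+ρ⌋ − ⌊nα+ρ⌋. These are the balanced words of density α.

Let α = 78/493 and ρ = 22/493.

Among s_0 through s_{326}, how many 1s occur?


#1s = Σ_{n=0}^{326} s_n = Σ_{n=0}^{326} (⌊(n+1)α+ρ⌋ − ⌊nα+ρ⌋)
the sum telescopes: every ⌊nα+ρ⌋ with 0 < n < 327 appears once with + and once with −, leaving ⌊327α+ρ⌋ − ⌊0·α+ρ⌋
327α + ρ = (327·78 + 22) / 493 = 25528/493
ρ = 22/493
⌊25528/493⌋ = 51,  ⌊22/493⌋ = 0
#1s = 51 − 0 = 51

51


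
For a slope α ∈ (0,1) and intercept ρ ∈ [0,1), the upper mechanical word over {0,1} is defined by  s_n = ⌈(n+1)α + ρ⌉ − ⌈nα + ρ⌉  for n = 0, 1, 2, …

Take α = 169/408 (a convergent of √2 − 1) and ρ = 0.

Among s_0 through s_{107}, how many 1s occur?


#1s = Σ_{n=0}^{107} s_n = Σ_{n=0}^{107} (⌈(n+1)α+ρ⌉ − ⌈nα+ρ⌉)
the sum telescopes: every ⌈nα+ρ⌉ with 0 < n < 108 appears once with + and once with −, leaving ⌈108α+ρ⌉ − ⌈0·α+ρ⌉
108α + ρ = (108·169) / 408 = 18252/408
ρ = 0/408
⌈18252/408⌉ = 45,  ⌈0/408⌉ = 0
#1s = 45 − 0 = 45

45


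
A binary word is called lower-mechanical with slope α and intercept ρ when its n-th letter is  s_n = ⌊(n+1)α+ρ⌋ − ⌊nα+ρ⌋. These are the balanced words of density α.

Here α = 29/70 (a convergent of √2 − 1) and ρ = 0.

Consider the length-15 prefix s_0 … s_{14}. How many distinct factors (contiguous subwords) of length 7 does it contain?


t_n = ⌊(n·29)/70⌋ for n = 0 … 15:
  n=0…9: ⌊0/70⌋=0 ⌊29/70⌋=0 ⌊58/70⌋=0 ⌊87/70⌋=1 ⌊116/70⌋=1 ⌊145/70⌋=2 ⌊174/70⌋=2 ⌊203/70⌋=2 ⌊232/70⌋=3 ⌊261/70⌋=3
  n=10…15: ⌊290/70⌋=4 ⌊319/70⌋=4 ⌊348/70⌋=4 ⌊377/70⌋=5 ⌊406/70⌋=5 ⌊435/70⌋=6
s_n = t_(n+1) − t_n for n = 0 … 14 gives
prefix = 001010010100101
slide a length-7 window over [0..6] … [8..14] (9 windows); first occurrence of each distinct factor:
  [  0..  6] 0010100
  [  1..  7] 0101001
  [  2..  8] 1010010
  [  3..  9] 0100101
  [  4.. 10] 1001010
  (the other 4 windows repeat one of these)
distinct factors: {0010100, 0100101, 0101001, 1001010, 1010010}
count = 5  (Sturmian bound for length 7 is 8)

5


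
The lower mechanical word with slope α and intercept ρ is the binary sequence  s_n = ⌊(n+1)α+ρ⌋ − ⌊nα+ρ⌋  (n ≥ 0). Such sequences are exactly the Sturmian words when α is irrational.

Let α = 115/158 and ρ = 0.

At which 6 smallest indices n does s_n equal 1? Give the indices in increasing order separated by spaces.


1 2 4 5 6 8

n=0: ⌊115/158⌋−⌊0/158⌋ = 0−0 = 0
n=1: ⌊230/158⌋−⌊115/158⌋ = 1−0 = 1  ← one
n=2: ⌊345/158⌋−⌊230/158⌋ = 2−1 = 1  ← one
n=3: ⌊460/158⌋−⌊345/158⌋ = 2−2 = 0
n=4: ⌊575/158⌋−⌊460/158⌋ = 3−2 = 1  ← one
n=5: ⌊690/158⌋−⌊575/158⌋ = 4−3 = 1  ← one
n=6: ⌊805/158⌋−⌊690/158⌋ = 5−4 = 1  ← one
n=7: ⌊920/158⌋−⌊805/158⌋ = 5−5 = 0
n=8: ⌊1035/158⌋−⌊920/158⌋ = 6−5 = 1  ← one
positions of the first 6 ones: 1 2 4 5 6 8


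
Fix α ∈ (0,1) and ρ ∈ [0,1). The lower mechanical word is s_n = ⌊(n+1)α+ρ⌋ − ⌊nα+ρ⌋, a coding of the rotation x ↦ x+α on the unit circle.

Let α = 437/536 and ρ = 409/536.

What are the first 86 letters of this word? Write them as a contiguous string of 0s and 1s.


11110111101111011111011110111110111101111101111011110111110111101111101111011110111110

n=0: ⌊(1·437+409)/536⌋ − ⌊(0·437+409)/536⌋ = ⌊846/536⌋ − ⌊409/536⌋ = 1 − 0 = 1
n=1: ⌊(2·437+409)/536⌋ − ⌊(1·437+409)/536⌋ = ⌊1283/536⌋ − ⌊846/536⌋ = 2 − 1 = 1
n=2: ⌊(3·437+409)/536⌋ − ⌊(2·437+409)/536⌋ = ⌊1720/536⌋ − ⌊1283/536⌋ = 3 − 2 = 1
n=3: ⌊(4·437+409)/536⌋ − ⌊(3·437+409)/536⌋ = ⌊2157/536⌋ − ⌊1720/536⌋ = 4 − 3 = 1
n=4: ⌊(5·437+409)/536⌋ − ⌊(4·437+409)/536⌋ = ⌊2594/536⌋ − ⌊2157/536⌋ = 4 − 4 = 0
n=5: ⌊(6·437+409)/536⌋ − ⌊(5·437+409)/536⌋ = ⌊3031/536⌋ − ⌊2594/536⌋ = 5 − 4 = 1
n=6: ⌊(7·437+409)/536⌋ − ⌊(6·437+409)/536⌋ = ⌊3468/536⌋ − ⌊3031/536⌋ = 6 − 5 = 1
n=7: ⌊(8·437+409)/536⌋ − ⌊(7·437+409)/536⌋ = ⌊3905/536⌋ − ⌊3468/536⌋ = 7 − 6 = 1
n=8: ⌊(9·437+409)/536⌋ − ⌊(8·437+409)/536⌋ = ⌊4342/536⌋ − ⌊3905/536⌋ = 8 − 7 = 1
n=9: ⌊(10·437+409)/536⌋ − ⌊(9·437+409)/536⌋ = ⌊4779/536⌋ − ⌊4342/536⌋ = 8 − 8 = 0
n=10: ⌊(11·437+409)/536⌋ − ⌊(10·437+409)/536⌋ = ⌊5216/536⌋ − ⌊4779/536⌋ = 9 − 8 = 1
n=11: ⌊(12·437+409)/536⌋ − ⌊(11·437+409)/536⌋ = ⌊5653/536⌋ − ⌊5216/536⌋ = 10 − 9 = 1
n=12: ⌊(13·437+409)/536⌋ − ⌊(12·437+409)/536⌋ = ⌊6090/536⌋ − ⌊5653/536⌋ = 11 − 10 = 1
n=13: ⌊(14·437+409)/536⌋ − ⌊(13·437+409)/536⌋ = ⌊6527/536⌋ − ⌊6090/536⌋ = 12 − 11 = 1
n=14: ⌊(15·437+409)/536⌋ − ⌊(14·437+409)/536⌋ = ⌊6964/536⌋ − ⌊6527/536⌋ = 12 − 12 = 0
n=15: ⌊(16·437+409)/536⌋ − ⌊(15·437+409)/536⌋ = ⌊7401/536⌋ − ⌊6964/536⌋ = 13 − 12 = 1
n=16: ⌊(17·437+409)/536⌋ − ⌊(16·437+409)/536⌋ = ⌊7838/536⌋ − ⌊7401/536⌋ = 14 − 13 = 1
n=17: ⌊(18·437+409)/536⌋ − ⌊(17·437+409)/536⌋ = ⌊8275/536⌋ − ⌊7838/536⌋ = 15 − 14 = 1
n=18: ⌊(19·437+409)/536⌋ − ⌊(18·437+409)/536⌋ = ⌊8712/536⌋ − ⌊8275/536⌋ = 16 − 15 = 1
n=19: ⌊(20·437+409)/536⌋ − ⌊(19·437+409)/536⌋ = ⌊9149/536⌋ − ⌊8712/536⌋ = 17 − 16 = 1
n=20: ⌊(21·437+409)/536⌋ − ⌊(20·437+409)/536⌋ = ⌊9586/536⌋ − ⌊9149/536⌋ = 17 − 17 = 0
n=21: ⌊(22·437+409)/536⌋ − ⌊(21·437+409)/536⌋ = ⌊10023/536⌋ − ⌊9586/536⌋ = 18 − 17 = 1
n=22: ⌊(23·437+409)/536⌋ − ⌊(22·437+409)/536⌋ = ⌊10460/536⌋ − ⌊10023/536⌋ = 19 − 18 = 1
n=23: ⌊(24·437+409)/536⌋ − ⌊(23·437+409)/536⌋ = ⌊10897/536⌋ − ⌊10460/536⌋ = 20 − 19 = 1
n=24: ⌊(25·437+409)/536⌋ − ⌊(24·437+409)/536⌋ = ⌊11334/536⌋ − ⌊10897/536⌋ = 21 − 20 = 1
n=25: ⌊(26·437+409)/536⌋ − ⌊(25·437+409)/536⌋ = ⌊11771/536⌋ − ⌊11334/536⌋ = 21 − 21 = 0
n=26: ⌊(27·437+409)/536⌋ − ⌊(26·437+409)/536⌋ = ⌊12208/536⌋ − ⌊11771/536⌋ = 22 − 21 = 1
n=27: ⌊(28·437+409)/536⌋ − ⌊(27·437+409)/536⌋ = ⌊12645/536⌋ − ⌊12208/536⌋ = 23 − 22 = 1
n=28: ⌊(29·437+409)/536⌋ − ⌊(28·437+409)/536⌋ = ⌊13082/536⌋ − ⌊12645/536⌋ = 24 − 23 = 1
n=29: ⌊(30·437+409)/536⌋ − ⌊(29·437+409)/536⌋ = ⌊13519/536⌋ − ⌊13082/536⌋ = 25 − 24 = 1
n=30: ⌊(31·437+409)/536⌋ − ⌊(30·437+409)/536⌋ = ⌊13956/536⌋ − ⌊13519/536⌋ = 26 − 25 = 1
n=31: ⌊(32·437+409)/536⌋ − ⌊(31·437+409)/536⌋ = ⌊14393/536⌋ − ⌊13956/536⌋ = 26 − 26 = 0
n=32: ⌊(33·437+409)/536⌋ − ⌊(32·437+409)/536⌋ = ⌊14830/536⌋ − ⌊14393/536⌋ = 27 − 26 = 1
n=33: ⌊(34·437+409)/536⌋ − ⌊(33·437+409)/536⌋ = ⌊15267/536⌋ − ⌊14830/536⌋ = 28 − 27 = 1
n=34: ⌊(35·437+409)/536⌋ − ⌊(34·437+409)/536⌋ = ⌊15704/536⌋ − ⌊15267/536⌋ = 29 − 28 = 1
n=35: ⌊(36·437+409)/536⌋ − ⌊(35·437+409)/536⌋ = ⌊16141/536⌋ − ⌊15704/536⌋ = 30 − 29 = 1
n=36: ⌊(37·437+409)/536⌋ − ⌊(36·437+409)/536⌋ = ⌊16578/536⌋ − ⌊16141/536⌋ = 30 − 30 = 0
n=37: ⌊(38·437+409)/536⌋ − ⌊(37·437+409)/536⌋ = ⌊17015/536⌋ − ⌊16578/536⌋ = 31 − 30 = 1
n=38: ⌊(39·437+409)/536⌋ − ⌊(38·437+409)/536⌋ = ⌊17452/536⌋ − ⌊17015/536⌋ = 32 − 31 = 1
n=39: ⌊(40·437+409)/536⌋ − ⌊(39·437+409)/536⌋ = ⌊17889/536⌋ − ⌊17452/536⌋ = 33 − 32 = 1
n=40: ⌊(41·437+409)/536⌋ − ⌊(40·437+409)/536⌋ = ⌊18326/536⌋ − ⌊17889/536⌋ = 34 − 33 = 1
n=41: ⌊(42·437+409)/536⌋ − ⌊(41·437+409)/536⌋ = ⌊18763/536⌋ − ⌊18326/536⌋ = 35 − 34 = 1
n=42: ⌊(43·437+409)/536⌋ − ⌊(42·437+409)/536⌋ = ⌊19200/536⌋ − ⌊18763/536⌋ = 35 − 35 = 0
n=43: ⌊(44·437+409)/536⌋ − ⌊(43·437+409)/536⌋ = ⌊19637/536⌋ − ⌊19200/536⌋ = 36 − 35 = 1
n=44: ⌊(45·437+409)/536⌋ − ⌊(44·437+409)/536⌋ = ⌊20074/536⌋ − ⌊19637/536⌋ = 37 − 36 = 1
n=45: ⌊(46·437+409)/536⌋ − ⌊(45·437+409)/536⌋ = ⌊20511/536⌋ − ⌊20074/536⌋ = 38 − 37 = 1
n=46: ⌊(47·437+409)/536⌋ − ⌊(46·437+409)/536⌋ = ⌊20948/536⌋ − ⌊20511/536⌋ = 39 − 38 = 1
n=47: ⌊(48·437+409)/536⌋ − ⌊(47·437+409)/536⌋ = ⌊21385/536⌋ − ⌊20948/536⌋ = 39 − 39 = 0
n=48: ⌊(49·437+409)/536⌋ − ⌊(48·437+409)/536⌋ = ⌊21822/536⌋ − ⌊21385/536⌋ = 40 − 39 = 1
n=49: ⌊(50·437+409)/536⌋ − ⌊(49·437+409)/536⌋ = ⌊22259/536⌋ − ⌊21822/536⌋ = 41 − 40 = 1
n=50: ⌊(51·437+409)/536⌋ − ⌊(50·437+409)/536⌋ = ⌊22696/536⌋ − ⌊22259/536⌋ = 42 − 41 = 1
n=51: ⌊(52·437+409)/536⌋ − ⌊(51·437+409)/536⌋ = ⌊23133/536⌋ − ⌊22696/536⌋ = 43 − 42 = 1
n=52: ⌊(53·437+409)/536⌋ − ⌊(52·437+409)/536⌋ = ⌊23570/536⌋ − ⌊23133/536⌋ = 43 − 43 = 0
n=53: ⌊(54·437+409)/536⌋ − ⌊(53·437+409)/536⌋ = ⌊24007/536⌋ − ⌊23570/536⌋ = 44 − 43 = 1
n=54: ⌊(55·437+409)/536⌋ − ⌊(54·437+409)/536⌋ = ⌊24444/536⌋ − ⌊24007/536⌋ = 45 − 44 = 1
n=55: ⌊(56·437+409)/536⌋ − ⌊(55·437+409)/536⌋ = ⌊24881/536⌋ − ⌊24444/536⌋ = 46 − 45 = 1
n=56: ⌊(57·437+409)/536⌋ − ⌊(56·437+409)/536⌋ = ⌊25318/536⌋ − ⌊24881/536⌋ = 47 − 46 = 1
n=57: ⌊(58·437+409)/536⌋ − ⌊(57·437+409)/536⌋ = ⌊25755/536⌋ − ⌊25318/536⌋ = 48 − 47 = 1
n=58: ⌊(59·437+409)/536⌋ − ⌊(58·437+409)/536⌋ = ⌊26192/536⌋ − ⌊25755/536⌋ = 48 − 48 = 0
n=59: ⌊(60·437+409)/536⌋ − ⌊(59·437+409)/536⌋ = ⌊26629/536⌋ − ⌊26192/536⌋ = 49 − 48 = 1
n=60: ⌊(61·437+409)/536⌋ − ⌊(60·437+409)/536⌋ = ⌊27066/536⌋ − ⌊26629/536⌋ = 50 − 49 = 1
n=61: ⌊(62·437+409)/536⌋ − ⌊(61·437+409)/536⌋ = ⌊27503/536⌋ − ⌊27066/536⌋ = 51 − 50 = 1
n=62: ⌊(63·437+409)/536⌋ − ⌊(62·437+409)/536⌋ = ⌊27940/536⌋ − ⌊27503/536⌋ = 52 − 51 = 1
n=63: ⌊(64·437+409)/536⌋ − ⌊(63·437+409)/536⌋ = ⌊28377/536⌋ − ⌊27940/536⌋ = 52 − 52 = 0
n=64: ⌊(65·437+409)/536⌋ − ⌊(64·437+409)/536⌋ = ⌊28814/536⌋ − ⌊28377/536⌋ = 53 − 52 = 1
n=65: ⌊(66·437+409)/536⌋ − ⌊(65·437+409)/536⌋ = ⌊29251/536⌋ − ⌊28814/536⌋ = 54 − 53 = 1
n=66: ⌊(67·437+409)/536⌋ − ⌊(66·437+409)/536⌋ = ⌊29688/536⌋ − ⌊29251/536⌋ = 55 − 54 = 1
n=67: ⌊(68·437+409)/536⌋ − ⌊(67·437+409)/536⌋ = ⌊30125/536⌋ − ⌊29688/536⌋ = 56 − 55 = 1
n=68: ⌊(69·437+409)/536⌋ − ⌊(68·437+409)/536⌋ = ⌊30562/536⌋ − ⌊30125/536⌋ = 57 − 56 = 1
n=69: ⌊(70·437+409)/536⌋ − ⌊(69·437+409)/536⌋ = ⌊30999/536⌋ − ⌊30562/536⌋ = 57 − 57 = 0
n=70: ⌊(71·437+409)/536⌋ − ⌊(70·437+409)/536⌋ = ⌊31436/536⌋ − ⌊30999/536⌋ = 58 − 57 = 1
n=71: ⌊(72·437+409)/536⌋ − ⌊(71·437+409)/536⌋ = ⌊31873/536⌋ − ⌊31436/536⌋ = 59 − 58 = 1
n=72: ⌊(73·437+409)/536⌋ − ⌊(72·437+409)/536⌋ = ⌊32310/536⌋ − ⌊31873/536⌋ = 60 − 59 = 1
n=73: ⌊(74·437+409)/536⌋ − ⌊(73·437+409)/536⌋ = ⌊32747/536⌋ − ⌊32310/536⌋ = 61 − 60 = 1
n=74: ⌊(75·437+409)/536⌋ − ⌊(74·437+409)/536⌋ = ⌊33184/536⌋ − ⌊32747/536⌋ = 61 − 61 = 0
n=75: ⌊(76·437+409)/536⌋ − ⌊(75·437+409)/536⌋ = ⌊33621/536⌋ − ⌊33184/536⌋ = 62 − 61 = 1
n=76: ⌊(77·437+409)/536⌋ − ⌊(76·437+409)/536⌋ = ⌊34058/536⌋ − ⌊33621/536⌋ = 63 − 62 = 1
n=77: ⌊(78·437+409)/536⌋ − ⌊(77·437+409)/536⌋ = ⌊34495/536⌋ − ⌊34058/536⌋ = 64 − 63 = 1
n=78: ⌊(79·437+409)/536⌋ − ⌊(78·437+409)/536⌋ = ⌊34932/536⌋ − ⌊34495/536⌋ = 65 − 64 = 1
n=79: ⌊(80·437+409)/536⌋ − ⌊(79·437+409)/536⌋ = ⌊35369/536⌋ − ⌊34932/536⌋ = 65 − 65 = 0
n=80: ⌊(81·437+409)/536⌋ − ⌊(80·437+409)/536⌋ = ⌊35806/536⌋ − ⌊35369/536⌋ = 66 − 65 = 1
n=81: ⌊(82·437+409)/536⌋ − ⌊(81·437+409)/536⌋ = ⌊36243/536⌋ − ⌊35806/536⌋ = 67 − 66 = 1
n=82: ⌊(83·437+409)/536⌋ − ⌊(82·437+409)/536⌋ = ⌊36680/536⌋ − ⌊36243/536⌋ = 68 − 67 = 1
n=83: ⌊(84·437+409)/536⌋ − ⌊(83·437+409)/536⌋ = ⌊37117/536⌋ − ⌊36680/536⌋ = 69 − 68 = 1
n=84: ⌊(85·437+409)/536⌋ − ⌊(84·437+409)/536⌋ = ⌊37554/536⌋ − ⌊37117/536⌋ = 70 − 69 = 1
n=85: ⌊(86·437+409)/536⌋ − ⌊(85·437+409)/536⌋ = ⌊37991/536⌋ − ⌊37554/536⌋ = 70 − 70 = 0


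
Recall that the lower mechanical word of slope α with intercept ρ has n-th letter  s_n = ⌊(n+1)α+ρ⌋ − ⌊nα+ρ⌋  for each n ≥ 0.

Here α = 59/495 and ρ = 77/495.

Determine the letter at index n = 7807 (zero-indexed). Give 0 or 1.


0

(n+1)α + ρ = (7808·59 + 77) / 495 = 460749/495
nα + ρ     = (7807·59 + 77) / 495 = 460690/495
⌊460749/495⌋ = 930,  ⌊460690/495⌋ = 930
s_{7807} = 930 − 930 = 0


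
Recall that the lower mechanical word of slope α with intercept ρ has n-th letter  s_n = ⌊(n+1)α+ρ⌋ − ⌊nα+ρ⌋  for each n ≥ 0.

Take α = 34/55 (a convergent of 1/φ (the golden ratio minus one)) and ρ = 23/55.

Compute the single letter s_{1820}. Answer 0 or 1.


(n+1)α + ρ = (1821·34 + 23) / 55 = 61937/55
nα + ρ     = (1820·34 + 23) / 55 = 61903/55
⌊61937/55⌋ = 1126,  ⌊61903/55⌋ = 1125
s_{1820} = 1126 − 1125 = 1

1


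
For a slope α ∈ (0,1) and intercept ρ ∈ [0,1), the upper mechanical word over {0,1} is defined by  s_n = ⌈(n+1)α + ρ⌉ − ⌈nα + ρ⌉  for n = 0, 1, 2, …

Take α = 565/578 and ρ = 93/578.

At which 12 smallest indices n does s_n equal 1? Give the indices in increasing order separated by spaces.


0 1 2 3 4 5 6 8 9 10 11 12

n=0: ⌈658/578⌉−⌈93/578⌉ = 2−1 = 1  ← one
n=1: ⌈1223/578⌉−⌈658/578⌉ = 3−2 = 1  ← one
n=2: ⌈1788/578⌉−⌈1223/578⌉ = 4−3 = 1  ← one
n=3: ⌈2353/578⌉−⌈1788/578⌉ = 5−4 = 1  ← one
n=4: ⌈2918/578⌉−⌈2353/578⌉ = 6−5 = 1  ← one
n=5: ⌈3483/578⌉−⌈2918/578⌉ = 7−6 = 1  ← one
n=6: ⌈4048/578⌉−⌈3483/578⌉ = 8−7 = 1  ← one
n=7: ⌈4613/578⌉−⌈4048/578⌉ = 8−8 = 0
n=8: ⌈5178/578⌉−⌈4613/578⌉ = 9−8 = 1  ← one
n=9: ⌈5743/578⌉−⌈5178/578⌉ = 10−9 = 1  ← one
n=10: ⌈6308/578⌉−⌈5743/578⌉ = 11−10 = 1  ← one
n=11: ⌈6873/578⌉−⌈6308/578⌉ = 12−11 = 1  ← one
n=12: ⌈7438/578⌉−⌈6873/578⌉ = 13−12 = 1  ← one
positions of the first 12 ones: 0 1 2 3 4 5 6 8 9 10 11 12


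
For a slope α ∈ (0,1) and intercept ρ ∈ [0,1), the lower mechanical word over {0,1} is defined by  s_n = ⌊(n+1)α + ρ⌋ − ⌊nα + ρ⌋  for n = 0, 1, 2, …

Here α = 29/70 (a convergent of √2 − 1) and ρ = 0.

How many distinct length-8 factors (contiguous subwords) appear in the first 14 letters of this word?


5

t_n = ⌊(n·29)/70⌋ for n = 0 … 14:
  n=0…9: ⌊0/70⌋=0 ⌊29/70⌋=0 ⌊58/70⌋=0 ⌊87/70⌋=1 ⌊116/70⌋=1 ⌊145/70⌋=2 ⌊174/70⌋=2 ⌊203/70⌋=2 ⌊232/70⌋=3 ⌊261/70⌋=3
  n=10…14: ⌊290/70⌋=4 ⌊319/70⌋=4 ⌊348/70⌋=4 ⌊377/70⌋=5 ⌊406/70⌋=5
s_n = t_(n+1) − t_n for n = 0 … 13 gives
prefix = 00101001010010
slide a length-8 window over [0..7] … [6..13] (7 windows); first occurrence of each distinct factor:
  [  0..  7] 00101001
  [  1..  8] 01010010
  [  2..  9] 10100101
  [  3.. 10] 01001010
  [  4.. 11] 10010100
  (the other 2 windows repeat one of these)
distinct factors: {00101001, 01001010, 01010010, 10010100, 10100101}
count = 5  (Sturmian bound for length 8 is 9)


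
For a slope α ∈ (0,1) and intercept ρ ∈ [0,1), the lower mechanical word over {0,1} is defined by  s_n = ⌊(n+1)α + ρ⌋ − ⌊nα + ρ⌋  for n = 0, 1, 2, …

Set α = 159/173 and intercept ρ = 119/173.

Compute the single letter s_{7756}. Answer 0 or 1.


0

(n+1)α + ρ = (7757·159 + 119) / 173 = 1233482/173
nα + ρ     = (7756·159 + 119) / 173 = 1233323/173
⌊1233482/173⌋ = 7129,  ⌊1233323/173⌋ = 7129
s_{7756} = 7129 − 7129 = 0


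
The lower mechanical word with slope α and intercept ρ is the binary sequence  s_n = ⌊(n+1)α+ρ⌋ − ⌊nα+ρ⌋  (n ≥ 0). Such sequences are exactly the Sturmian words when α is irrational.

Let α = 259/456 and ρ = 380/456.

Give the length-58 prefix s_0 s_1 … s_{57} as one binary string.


1011010101101010110101011010101101010101101010110101011010

n=0: ⌊(1·259+380)/456⌋ − ⌊(0·259+380)/456⌋ = ⌊639/456⌋ − ⌊380/456⌋ = 1 − 0 = 1
n=1: ⌊(2·259+380)/456⌋ − ⌊(1·259+380)/456⌋ = ⌊898/456⌋ − ⌊639/456⌋ = 1 − 1 = 0
n=2: ⌊(3·259+380)/456⌋ − ⌊(2·259+380)/456⌋ = ⌊1157/456⌋ − ⌊898/456⌋ = 2 − 1 = 1
n=3: ⌊(4·259+380)/456⌋ − ⌊(3·259+380)/456⌋ = ⌊1416/456⌋ − ⌊1157/456⌋ = 3 − 2 = 1
n=4: ⌊(5·259+380)/456⌋ − ⌊(4·259+380)/456⌋ = ⌊1675/456⌋ − ⌊1416/456⌋ = 3 − 3 = 0
n=5: ⌊(6·259+380)/456⌋ − ⌊(5·259+380)/456⌋ = ⌊1934/456⌋ − ⌊1675/456⌋ = 4 − 3 = 1
n=6: ⌊(7·259+380)/456⌋ − ⌊(6·259+380)/456⌋ = ⌊2193/456⌋ − ⌊1934/456⌋ = 4 − 4 = 0
n=7: ⌊(8·259+380)/456⌋ − ⌊(7·259+380)/456⌋ = ⌊2452/456⌋ − ⌊2193/456⌋ = 5 − 4 = 1
n=8: ⌊(9·259+380)/456⌋ − ⌊(8·259+380)/456⌋ = ⌊2711/456⌋ − ⌊2452/456⌋ = 5 − 5 = 0
n=9: ⌊(10·259+380)/456⌋ − ⌊(9·259+380)/456⌋ = ⌊2970/456⌋ − ⌊2711/456⌋ = 6 − 5 = 1
n=10: ⌊(11·259+380)/456⌋ − ⌊(10·259+380)/456⌋ = ⌊3229/456⌋ − ⌊2970/456⌋ = 7 − 6 = 1
n=11: ⌊(12·259+380)/456⌋ − ⌊(11·259+380)/456⌋ = ⌊3488/456⌋ − ⌊3229/456⌋ = 7 − 7 = 0
n=12: ⌊(13·259+380)/456⌋ − ⌊(12·259+380)/456⌋ = ⌊3747/456⌋ − ⌊3488/456⌋ = 8 − 7 = 1
n=13: ⌊(14·259+380)/456⌋ − ⌊(13·259+380)/456⌋ = ⌊4006/456⌋ − ⌊3747/456⌋ = 8 − 8 = 0
n=14: ⌊(15·259+380)/456⌋ − ⌊(14·259+380)/456⌋ = ⌊4265/456⌋ − ⌊4006/456⌋ = 9 − 8 = 1
n=15: ⌊(16·259+380)/456⌋ − ⌊(15·259+380)/456⌋ = ⌊4524/456⌋ − ⌊4265/456⌋ = 9 − 9 = 0
n=16: ⌊(17·259+380)/456⌋ − ⌊(16·259+380)/456⌋ = ⌊4783/456⌋ − ⌊4524/456⌋ = 10 − 9 = 1
n=17: ⌊(18·259+380)/456⌋ − ⌊(17·259+380)/456⌋ = ⌊5042/456⌋ − ⌊4783/456⌋ = 11 − 10 = 1
n=18: ⌊(19·259+380)/456⌋ − ⌊(18·259+380)/456⌋ = ⌊5301/456⌋ − ⌊5042/456⌋ = 11 − 11 = 0
n=19: ⌊(20·259+380)/456⌋ − ⌊(19·259+380)/456⌋ = ⌊5560/456⌋ − ⌊5301/456⌋ = 12 − 11 = 1
n=20: ⌊(21·259+380)/456⌋ − ⌊(20·259+380)/456⌋ = ⌊5819/456⌋ − ⌊5560/456⌋ = 12 − 12 = 0
n=21: ⌊(22·259+380)/456⌋ − ⌊(21·259+380)/456⌋ = ⌊6078/456⌋ − ⌊5819/456⌋ = 13 − 12 = 1
n=22: ⌊(23·259+380)/456⌋ − ⌊(22·259+380)/456⌋ = ⌊6337/456⌋ − ⌊6078/456⌋ = 13 − 13 = 0
n=23: ⌊(24·259+380)/456⌋ − ⌊(23·259+380)/456⌋ = ⌊6596/456⌋ − ⌊6337/456⌋ = 14 − 13 = 1
n=24: ⌊(25·259+380)/456⌋ − ⌊(24·259+380)/456⌋ = ⌊6855/456⌋ − ⌊6596/456⌋ = 15 − 14 = 1
n=25: ⌊(26·259+380)/456⌋ − ⌊(25·259+380)/456⌋ = ⌊7114/456⌋ − ⌊6855/456⌋ = 15 − 15 = 0
n=26: ⌊(27·259+380)/456⌋ − ⌊(26·259+380)/456⌋ = ⌊7373/456⌋ − ⌊7114/456⌋ = 16 − 15 = 1
n=27: ⌊(28·259+380)/456⌋ − ⌊(27·259+380)/456⌋ = ⌊7632/456⌋ − ⌊7373/456⌋ = 16 − 16 = 0
n=28: ⌊(29·259+380)/456⌋ − ⌊(28·259+380)/456⌋ = ⌊7891/456⌋ − ⌊7632/456⌋ = 17 − 16 = 1
n=29: ⌊(30·259+380)/456⌋ − ⌊(29·259+380)/456⌋ = ⌊8150/456⌋ − ⌊7891/456⌋ = 17 − 17 = 0
n=30: ⌊(31·259+380)/456⌋ − ⌊(30·259+380)/456⌋ = ⌊8409/456⌋ − ⌊8150/456⌋ = 18 − 17 = 1
n=31: ⌊(32·259+380)/456⌋ − ⌊(31·259+380)/456⌋ = ⌊8668/456⌋ − ⌊8409/456⌋ = 19 − 18 = 1
n=32: ⌊(33·259+380)/456⌋ − ⌊(32·259+380)/456⌋ = ⌊8927/456⌋ − ⌊8668/456⌋ = 19 − 19 = 0
n=33: ⌊(34·259+380)/456⌋ − ⌊(33·259+380)/456⌋ = ⌊9186/456⌋ − ⌊8927/456⌋ = 20 − 19 = 1
n=34: ⌊(35·259+380)/456⌋ − ⌊(34·259+380)/456⌋ = ⌊9445/456⌋ − ⌊9186/456⌋ = 20 − 20 = 0
n=35: ⌊(36·259+380)/456⌋ − ⌊(35·259+380)/456⌋ = ⌊9704/456⌋ − ⌊9445/456⌋ = 21 − 20 = 1
n=36: ⌊(37·259+380)/456⌋ − ⌊(36·259+380)/456⌋ = ⌊9963/456⌋ − ⌊9704/456⌋ = 21 − 21 = 0
n=37: ⌊(38·259+380)/456⌋ − ⌊(37·259+380)/456⌋ = ⌊10222/456⌋ − ⌊9963/456⌋ = 22 − 21 = 1
n=38: ⌊(39·259+380)/456⌋ − ⌊(38·259+380)/456⌋ = ⌊10481/456⌋ − ⌊10222/456⌋ = 22 − 22 = 0
n=39: ⌊(40·259+380)/456⌋ − ⌊(39·259+380)/456⌋ = ⌊10740/456⌋ − ⌊10481/456⌋ = 23 − 22 = 1
n=40: ⌊(41·259+380)/456⌋ − ⌊(40·259+380)/456⌋ = ⌊10999/456⌋ − ⌊10740/456⌋ = 24 − 23 = 1
n=41: ⌊(42·259+380)/456⌋ − ⌊(41·259+380)/456⌋ = ⌊11258/456⌋ − ⌊10999/456⌋ = 24 − 24 = 0
n=42: ⌊(43·259+380)/456⌋ − ⌊(42·259+380)/456⌋ = ⌊11517/456⌋ − ⌊11258/456⌋ = 25 − 24 = 1
n=43: ⌊(44·259+380)/456⌋ − ⌊(43·259+380)/456⌋ = ⌊11776/456⌋ − ⌊11517/456⌋ = 25 − 25 = 0
n=44: ⌊(45·259+380)/456⌋ − ⌊(44·259+380)/456⌋ = ⌊12035/456⌋ − ⌊11776/456⌋ = 26 − 25 = 1
n=45: ⌊(46·259+380)/456⌋ − ⌊(45·259+380)/456⌋ = ⌊12294/456⌋ − ⌊12035/456⌋ = 26 − 26 = 0
n=46: ⌊(47·259+380)/456⌋ − ⌊(46·259+380)/456⌋ = ⌊12553/456⌋ − ⌊12294/456⌋ = 27 − 26 = 1
n=47: ⌊(48·259+380)/456⌋ − ⌊(47·259+380)/456⌋ = ⌊12812/456⌋ − ⌊12553/456⌋ = 28 − 27 = 1
n=48: ⌊(49·259+380)/456⌋ − ⌊(48·259+380)/456⌋ = ⌊13071/456⌋ − ⌊12812/456⌋ = 28 − 28 = 0
n=49: ⌊(50·259+380)/456⌋ − ⌊(49·259+380)/456⌋ = ⌊13330/456⌋ − ⌊13071/456⌋ = 29 − 28 = 1
n=50: ⌊(51·259+380)/456⌋ − ⌊(50·259+380)/456⌋ = ⌊13589/456⌋ − ⌊13330/456⌋ = 29 − 29 = 0
n=51: ⌊(52·259+380)/456⌋ − ⌊(51·259+380)/456⌋ = ⌊13848/456⌋ − ⌊13589/456⌋ = 30 − 29 = 1
n=52: ⌊(53·259+380)/456⌋ − ⌊(52·259+380)/456⌋ = ⌊14107/456⌋ − ⌊13848/456⌋ = 30 − 30 = 0
n=53: ⌊(54·259+380)/456⌋ − ⌊(53·259+380)/456⌋ = ⌊14366/456⌋ − ⌊14107/456⌋ = 31 − 30 = 1
n=54: ⌊(55·259+380)/456⌋ − ⌊(54·259+380)/456⌋ = ⌊14625/456⌋ − ⌊14366/456⌋ = 32 − 31 = 1
n=55: ⌊(56·259+380)/456⌋ − ⌊(55·259+380)/456⌋ = ⌊14884/456⌋ − ⌊14625/456⌋ = 32 − 32 = 0
n=56: ⌊(57·259+380)/456⌋ − ⌊(56·259+380)/456⌋ = ⌊15143/456⌋ − ⌊14884/456⌋ = 33 − 32 = 1
n=57: ⌊(58·259+380)/456⌋ − ⌊(57·259+380)/456⌋ = ⌊15402/456⌋ − ⌊15143/456⌋ = 33 − 33 = 0


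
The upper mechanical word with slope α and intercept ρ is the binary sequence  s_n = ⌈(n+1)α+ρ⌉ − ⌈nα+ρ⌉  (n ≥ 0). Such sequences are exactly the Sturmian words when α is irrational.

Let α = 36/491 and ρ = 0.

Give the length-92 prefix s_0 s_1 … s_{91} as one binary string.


10000000000001000000000000010000000000001000000000000010000000000000100000000000010000000000

n=0: ⌈(1·36)/491⌉ − ⌈(0·36)/491⌉ = ⌈36/491⌉ − ⌈0/491⌉ = 1 − 0 = 1
n=1: ⌈(2·36)/491⌉ − ⌈(1·36)/491⌉ = ⌈72/491⌉ − ⌈36/491⌉ = 1 − 1 = 0
n=2: ⌈(3·36)/491⌉ − ⌈(2·36)/491⌉ = ⌈108/491⌉ − ⌈72/491⌉ = 1 − 1 = 0
n=3: ⌈(4·36)/491⌉ − ⌈(3·36)/491⌉ = ⌈144/491⌉ − ⌈108/491⌉ = 1 − 1 = 0
n=4: ⌈(5·36)/491⌉ − ⌈(4·36)/491⌉ = ⌈180/491⌉ − ⌈144/491⌉ = 1 − 1 = 0
n=5: ⌈(6·36)/491⌉ − ⌈(5·36)/491⌉ = ⌈216/491⌉ − ⌈180/491⌉ = 1 − 1 = 0
n=6: ⌈(7·36)/491⌉ − ⌈(6·36)/491⌉ = ⌈252/491⌉ − ⌈216/491⌉ = 1 − 1 = 0
n=7: ⌈(8·36)/491⌉ − ⌈(7·36)/491⌉ = ⌈288/491⌉ − ⌈252/491⌉ = 1 − 1 = 0
n=8: ⌈(9·36)/491⌉ − ⌈(8·36)/491⌉ = ⌈324/491⌉ − ⌈288/491⌉ = 1 − 1 = 0
n=9: ⌈(10·36)/491⌉ − ⌈(9·36)/491⌉ = ⌈360/491⌉ − ⌈324/491⌉ = 1 − 1 = 0
n=10: ⌈(11·36)/491⌉ − ⌈(10·36)/491⌉ = ⌈396/491⌉ − ⌈360/491⌉ = 1 − 1 = 0
n=11: ⌈(12·36)/491⌉ − ⌈(11·36)/491⌉ = ⌈432/491⌉ − ⌈396/491⌉ = 1 − 1 = 0
n=12: ⌈(13·36)/491⌉ − ⌈(12·36)/491⌉ = ⌈468/491⌉ − ⌈432/491⌉ = 1 − 1 = 0
n=13: ⌈(14·36)/491⌉ − ⌈(13·36)/491⌉ = ⌈504/491⌉ − ⌈468/491⌉ = 2 − 1 = 1
n=14: ⌈(15·36)/491⌉ − ⌈(14·36)/491⌉ = ⌈540/491⌉ − ⌈504/491⌉ = 2 − 2 = 0
n=15: ⌈(16·36)/491⌉ − ⌈(15·36)/491⌉ = ⌈576/491⌉ − ⌈540/491⌉ = 2 − 2 = 0
n=16: ⌈(17·36)/491⌉ − ⌈(16·36)/491⌉ = ⌈612/491⌉ − ⌈576/491⌉ = 2 − 2 = 0
n=17: ⌈(18·36)/491⌉ − ⌈(17·36)/491⌉ = ⌈648/491⌉ − ⌈612/491⌉ = 2 − 2 = 0
n=18: ⌈(19·36)/491⌉ − ⌈(18·36)/491⌉ = ⌈684/491⌉ − ⌈648/491⌉ = 2 − 2 = 0
n=19: ⌈(20·36)/491⌉ − ⌈(19·36)/491⌉ = ⌈720/491⌉ − ⌈684/491⌉ = 2 − 2 = 0
n=20: ⌈(21·36)/491⌉ − ⌈(20·36)/491⌉ = ⌈756/491⌉ − ⌈720/491⌉ = 2 − 2 = 0
n=21: ⌈(22·36)/491⌉ − ⌈(21·36)/491⌉ = ⌈792/491⌉ − ⌈756/491⌉ = 2 − 2 = 0
n=22: ⌈(23·36)/491⌉ − ⌈(22·36)/491⌉ = ⌈828/491⌉ − ⌈792/491⌉ = 2 − 2 = 0
n=23: ⌈(24·36)/491⌉ − ⌈(23·36)/491⌉ = ⌈864/491⌉ − ⌈828/491⌉ = 2 − 2 = 0
n=24: ⌈(25·36)/491⌉ − ⌈(24·36)/491⌉ = ⌈900/491⌉ − ⌈864/491⌉ = 2 − 2 = 0
n=25: ⌈(26·36)/491⌉ − ⌈(25·36)/491⌉ = ⌈936/491⌉ − ⌈900/491⌉ = 2 − 2 = 0
n=26: ⌈(27·36)/491⌉ − ⌈(26·36)/491⌉ = ⌈972/491⌉ − ⌈936/491⌉ = 2 − 2 = 0
n=27: ⌈(28·36)/491⌉ − ⌈(27·36)/491⌉ = ⌈1008/491⌉ − ⌈972/491⌉ = 3 − 2 = 1
n=28: ⌈(29·36)/491⌉ − ⌈(28·36)/491⌉ = ⌈1044/491⌉ − ⌈1008/491⌉ = 3 − 3 = 0
n=29: ⌈(30·36)/491⌉ − ⌈(29·36)/491⌉ = ⌈1080/491⌉ − ⌈1044/491⌉ = 3 − 3 = 0
n=30: ⌈(31·36)/491⌉ − ⌈(30·36)/491⌉ = ⌈1116/491⌉ − ⌈1080/491⌉ = 3 − 3 = 0
n=31: ⌈(32·36)/491⌉ − ⌈(31·36)/491⌉ = ⌈1152/491⌉ − ⌈1116/491⌉ = 3 − 3 = 0
n=32: ⌈(33·36)/491⌉ − ⌈(32·36)/491⌉ = ⌈1188/491⌉ − ⌈1152/491⌉ = 3 − 3 = 0
n=33: ⌈(34·36)/491⌉ − ⌈(33·36)/491⌉ = ⌈1224/491⌉ − ⌈1188/491⌉ = 3 − 3 = 0
n=34: ⌈(35·36)/491⌉ − ⌈(34·36)/491⌉ = ⌈1260/491⌉ − ⌈1224/491⌉ = 3 − 3 = 0
n=35: ⌈(36·36)/491⌉ − ⌈(35·36)/491⌉ = ⌈1296/491⌉ − ⌈1260/491⌉ = 3 − 3 = 0
n=36: ⌈(37·36)/491⌉ − ⌈(36·36)/491⌉ = ⌈1332/491⌉ − ⌈1296/491⌉ = 3 − 3 = 0
n=37: ⌈(38·36)/491⌉ − ⌈(37·36)/491⌉ = ⌈1368/491⌉ − ⌈1332/491⌉ = 3 − 3 = 0
n=38: ⌈(39·36)/491⌉ − ⌈(38·36)/491⌉ = ⌈1404/491⌉ − ⌈1368/491⌉ = 3 − 3 = 0
n=39: ⌈(40·36)/491⌉ − ⌈(39·36)/491⌉ = ⌈1440/491⌉ − ⌈1404/491⌉ = 3 − 3 = 0
n=40: ⌈(41·36)/491⌉ − ⌈(40·36)/491⌉ = ⌈1476/491⌉ − ⌈1440/491⌉ = 4 − 3 = 1
n=41: ⌈(42·36)/491⌉ − ⌈(41·36)/491⌉ = ⌈1512/491⌉ − ⌈1476/491⌉ = 4 − 4 = 0
n=42: ⌈(43·36)/491⌉ − ⌈(42·36)/491⌉ = ⌈1548/491⌉ − ⌈1512/491⌉ = 4 − 4 = 0
n=43: ⌈(44·36)/491⌉ − ⌈(43·36)/491⌉ = ⌈1584/491⌉ − ⌈1548/491⌉ = 4 − 4 = 0
n=44: ⌈(45·36)/491⌉ − ⌈(44·36)/491⌉ = ⌈1620/491⌉ − ⌈1584/491⌉ = 4 − 4 = 0
n=45: ⌈(46·36)/491⌉ − ⌈(45·36)/491⌉ = ⌈1656/491⌉ − ⌈1620/491⌉ = 4 − 4 = 0
n=46: ⌈(47·36)/491⌉ − ⌈(46·36)/491⌉ = ⌈1692/491⌉ − ⌈1656/491⌉ = 4 − 4 = 0
n=47: ⌈(48·36)/491⌉ − ⌈(47·36)/491⌉ = ⌈1728/491⌉ − ⌈1692/491⌉ = 4 − 4 = 0
n=48: ⌈(49·36)/491⌉ − ⌈(48·36)/491⌉ = ⌈1764/491⌉ − ⌈1728/491⌉ = 4 − 4 = 0
n=49: ⌈(50·36)/491⌉ − ⌈(49·36)/491⌉ = ⌈1800/491⌉ − ⌈1764/491⌉ = 4 − 4 = 0
n=50: ⌈(51·36)/491⌉ − ⌈(50·36)/491⌉ = ⌈1836/491⌉ − ⌈1800/491⌉ = 4 − 4 = 0
n=51: ⌈(52·36)/491⌉ − ⌈(51·36)/491⌉ = ⌈1872/491⌉ − ⌈1836/491⌉ = 4 − 4 = 0
n=52: ⌈(53·36)/491⌉ − ⌈(52·36)/491⌉ = ⌈1908/491⌉ − ⌈1872/491⌉ = 4 − 4 = 0
n=53: ⌈(54·36)/491⌉ − ⌈(53·36)/491⌉ = ⌈1944/491⌉ − ⌈1908/491⌉ = 4 − 4 = 0
n=54: ⌈(55·36)/491⌉ − ⌈(54·36)/491⌉ = ⌈1980/491⌉ − ⌈1944/491⌉ = 5 − 4 = 1
n=55: ⌈(56·36)/491⌉ − ⌈(55·36)/491⌉ = ⌈2016/491⌉ − ⌈1980/491⌉ = 5 − 5 = 0
n=56: ⌈(57·36)/491⌉ − ⌈(56·36)/491⌉ = ⌈2052/491⌉ − ⌈2016/491⌉ = 5 − 5 = 0
n=57: ⌈(58·36)/491⌉ − ⌈(57·36)/491⌉ = ⌈2088/491⌉ − ⌈2052/491⌉ = 5 − 5 = 0
n=58: ⌈(59·36)/491⌉ − ⌈(58·36)/491⌉ = ⌈2124/491⌉ − ⌈2088/491⌉ = 5 − 5 = 0
n=59: ⌈(60·36)/491⌉ − ⌈(59·36)/491⌉ = ⌈2160/491⌉ − ⌈2124/491⌉ = 5 − 5 = 0
n=60: ⌈(61·36)/491⌉ − ⌈(60·36)/491⌉ = ⌈2196/491⌉ − ⌈2160/491⌉ = 5 − 5 = 0
n=61: ⌈(62·36)/491⌉ − ⌈(61·36)/491⌉ = ⌈2232/491⌉ − ⌈2196/491⌉ = 5 − 5 = 0
n=62: ⌈(63·36)/491⌉ − ⌈(62·36)/491⌉ = ⌈2268/491⌉ − ⌈2232/491⌉ = 5 − 5 = 0
n=63: ⌈(64·36)/491⌉ − ⌈(63·36)/491⌉ = ⌈2304/491⌉ − ⌈2268/491⌉ = 5 − 5 = 0
n=64: ⌈(65·36)/491⌉ − ⌈(64·36)/491⌉ = ⌈2340/491⌉ − ⌈2304/491⌉ = 5 − 5 = 0
n=65: ⌈(66·36)/491⌉ − ⌈(65·36)/491⌉ = ⌈2376/491⌉ − ⌈2340/491⌉ = 5 − 5 = 0
n=66: ⌈(67·36)/491⌉ − ⌈(66·36)/491⌉ = ⌈2412/491⌉ − ⌈2376/491⌉ = 5 − 5 = 0
n=67: ⌈(68·36)/491⌉ − ⌈(67·36)/491⌉ = ⌈2448/491⌉ − ⌈2412/491⌉ = 5 − 5 = 0
n=68: ⌈(69·36)/491⌉ − ⌈(68·36)/491⌉ = ⌈2484/491⌉ − ⌈2448/491⌉ = 6 − 5 = 1
n=69: ⌈(70·36)/491⌉ − ⌈(69·36)/491⌉ = ⌈2520/491⌉ − ⌈2484/491⌉ = 6 − 6 = 0
n=70: ⌈(71·36)/491⌉ − ⌈(70·36)/491⌉ = ⌈2556/491⌉ − ⌈2520/491⌉ = 6 − 6 = 0
n=71: ⌈(72·36)/491⌉ − ⌈(71·36)/491⌉ = ⌈2592/491⌉ − ⌈2556/491⌉ = 6 − 6 = 0
n=72: ⌈(73·36)/491⌉ − ⌈(72·36)/491⌉ = ⌈2628/491⌉ − ⌈2592/491⌉ = 6 − 6 = 0
n=73: ⌈(74·36)/491⌉ − ⌈(73·36)/491⌉ = ⌈2664/491⌉ − ⌈2628/491⌉ = 6 − 6 = 0
n=74: ⌈(75·36)/491⌉ − ⌈(74·36)/491⌉ = ⌈2700/491⌉ − ⌈2664/491⌉ = 6 − 6 = 0
n=75: ⌈(76·36)/491⌉ − ⌈(75·36)/491⌉ = ⌈2736/491⌉ − ⌈2700/491⌉ = 6 − 6 = 0
n=76: ⌈(77·36)/491⌉ − ⌈(76·36)/491⌉ = ⌈2772/491⌉ − ⌈2736/491⌉ = 6 − 6 = 0
n=77: ⌈(78·36)/491⌉ − ⌈(77·36)/491⌉ = ⌈2808/491⌉ − ⌈2772/491⌉ = 6 − 6 = 0
n=78: ⌈(79·36)/491⌉ − ⌈(78·36)/491⌉ = ⌈2844/491⌉ − ⌈2808/491⌉ = 6 − 6 = 0
n=79: ⌈(80·36)/491⌉ − ⌈(79·36)/491⌉ = ⌈2880/491⌉ − ⌈2844/491⌉ = 6 − 6 = 0
n=80: ⌈(81·36)/491⌉ − ⌈(80·36)/491⌉ = ⌈2916/491⌉ − ⌈2880/491⌉ = 6 − 6 = 0
n=81: ⌈(82·36)/491⌉ − ⌈(81·36)/491⌉ = ⌈2952/491⌉ − ⌈2916/491⌉ = 7 − 6 = 1
n=82: ⌈(83·36)/491⌉ − ⌈(82·36)/491⌉ = ⌈2988/491⌉ − ⌈2952/491⌉ = 7 − 7 = 0
n=83: ⌈(84·36)/491⌉ − ⌈(83·36)/491⌉ = ⌈3024/491⌉ − ⌈2988/491⌉ = 7 − 7 = 0
n=84: ⌈(85·36)/491⌉ − ⌈(84·36)/491⌉ = ⌈3060/491⌉ − ⌈3024/491⌉ = 7 − 7 = 0
n=85: ⌈(86·36)/491⌉ − ⌈(85·36)/491⌉ = ⌈3096/491⌉ − ⌈3060/491⌉ = 7 − 7 = 0
n=86: ⌈(87·36)/491⌉ − ⌈(86·36)/491⌉ = ⌈3132/491⌉ − ⌈3096/491⌉ = 7 − 7 = 0
n=87: ⌈(88·36)/491⌉ − ⌈(87·36)/491⌉ = ⌈3168/491⌉ − ⌈3132/491⌉ = 7 − 7 = 0
n=88: ⌈(89·36)/491⌉ − ⌈(88·36)/491⌉ = ⌈3204/491⌉ − ⌈3168/491⌉ = 7 − 7 = 0
n=89: ⌈(90·36)/491⌉ − ⌈(89·36)/491⌉ = ⌈3240/491⌉ − ⌈3204/491⌉ = 7 − 7 = 0
n=90: ⌈(91·36)/491⌉ − ⌈(90·36)/491⌉ = ⌈3276/491⌉ − ⌈3240/491⌉ = 7 − 7 = 0
n=91: ⌈(92·36)/491⌉ − ⌈(91·36)/491⌉ = ⌈3312/491⌉ − ⌈3276/491⌉ = 7 − 7 = 0
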